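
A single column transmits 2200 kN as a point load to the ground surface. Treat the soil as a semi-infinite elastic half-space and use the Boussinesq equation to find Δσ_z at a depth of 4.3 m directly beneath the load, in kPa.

Boussinesq vertical stress below a point load on an elastic half-space:
Δσ_z = 3P/(2πz²) · [1 + (r/z)²]^(−5/2)
r/z = 0/4.3 = 0; [1+(r/z)²]^(−5/2) = 1.
Δσ_z = 3×2200/(2π×4.3²) × 1 = 56.81 × 1 = 56.81 kPa

Δσ_z ≈ 56.8 kPa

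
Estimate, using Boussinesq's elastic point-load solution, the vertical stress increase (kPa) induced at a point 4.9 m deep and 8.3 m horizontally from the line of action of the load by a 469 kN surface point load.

Boussinesq vertical stress below a point load on an elastic half-space:
Δσ_z = 3P/(2πz²) · [1 + (r/z)²]^(−5/2)
r/z = 8.3/4.9 = 1.6939; [1+(r/z)²]^(−5/2) = 0.033958.
Δσ_z = 3×469/(2π×4.9²) × 0.033958 = 9.3266 × 0.033958 = 0.3167 kPa

Δσ_z ≈ 0.317 kPa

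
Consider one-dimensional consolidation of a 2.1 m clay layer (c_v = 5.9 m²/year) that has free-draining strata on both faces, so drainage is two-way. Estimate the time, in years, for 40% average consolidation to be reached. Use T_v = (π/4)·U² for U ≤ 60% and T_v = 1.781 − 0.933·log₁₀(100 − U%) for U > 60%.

t ≈ 0.0235 years

Drainage path length: H_d = H/2 = 1.05 m (double drainage).
U ≤ 60%: T_v = (π/4)·U² = (π/4)×0.4² = 0.12566.
t = T_v·H_d²/c_v = 0.12566×1.05²/5.9 = 0.02348 years.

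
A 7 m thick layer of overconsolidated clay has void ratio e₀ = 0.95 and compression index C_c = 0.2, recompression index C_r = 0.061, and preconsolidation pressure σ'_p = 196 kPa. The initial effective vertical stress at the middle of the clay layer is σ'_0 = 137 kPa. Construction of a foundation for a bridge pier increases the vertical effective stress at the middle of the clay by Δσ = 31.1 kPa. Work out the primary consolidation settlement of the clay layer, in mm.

S_c ≈ 19.5 mm

Final effective stress: σ'_f = 137 + 31.1 = 168.1 kPa.
σ'_f = 168.1 ≤ σ'_p = 196 kPa, so the clay remains overconsolidated and only the recompression index applies:
S_c = C_r·H/(1+e₀)·log₁₀(σ'_f/σ'_0) = 0.061×7/1.95×log₁₀(168.1/137)
    = 0.21897 × 0.088847 = 0.01945 m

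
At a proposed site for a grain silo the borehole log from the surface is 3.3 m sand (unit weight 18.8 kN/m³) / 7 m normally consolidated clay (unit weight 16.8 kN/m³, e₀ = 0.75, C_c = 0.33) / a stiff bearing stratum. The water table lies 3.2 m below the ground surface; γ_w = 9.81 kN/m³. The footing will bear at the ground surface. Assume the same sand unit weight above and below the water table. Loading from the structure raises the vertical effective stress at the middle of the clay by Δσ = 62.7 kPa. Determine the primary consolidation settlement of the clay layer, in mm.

Mid-depth of clay below the ground surface: z = 3.3 + 7/2 = 6.8 m.
Total vertical stress at mid-clay: σ_v = 18.8×3.3 + 16.8×3.5 = 120.84 kPa.
Pore pressure: u = 9.81×(6.8 − 3.2) = 35.316 kPa.
Initial effective stress: σ'_0 = σ_v − u = 120.84 − 35.316 = 85.524 kPa.
Final effective stress: σ'_f = σ'_0 + Δσ = 85.524 + 62.7 = 148.22 kPa.
Normally consolidated clay, so the full stress increment lies on the virgin compression line:
S_c = C_c·H/(1+e₀)·log₁₀(σ'_f/σ'_0) = 0.33×7/(1+0.75)×log₁₀(148.22/85.524)
    = 1.32 × 0.23882 = 0.3152 m

S_c ≈ 315 mm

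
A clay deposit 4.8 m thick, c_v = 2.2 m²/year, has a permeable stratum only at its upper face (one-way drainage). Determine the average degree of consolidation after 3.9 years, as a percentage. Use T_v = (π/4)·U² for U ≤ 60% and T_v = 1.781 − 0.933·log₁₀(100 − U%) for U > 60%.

Drainage path length: H_d = H = 4.8 m (single drainage).
T_v = c_v·t/H_d² = 2.2×3.9/4.8² = 0.3724.
T_v = 0.3724 corresponds to the U > 60% branch:
U = 1 − 10^((1.781 − T_v)/0.933)/100 = 0.6766

U ≈ 67.7 %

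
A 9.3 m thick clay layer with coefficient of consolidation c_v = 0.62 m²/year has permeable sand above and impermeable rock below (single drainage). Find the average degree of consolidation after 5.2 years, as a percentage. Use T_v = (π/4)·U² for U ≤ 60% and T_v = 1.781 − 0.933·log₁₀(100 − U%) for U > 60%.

U ≈ 21.8 %

Drainage path length: H_d = H = 9.3 m (single drainage).
T_v = c_v·t/H_d² = 0.62×5.2/9.3² = 0.037276.
T_v = 0.037276 corresponds to the U ≤ 60% branch:
U = √(4T_v/π) = 0.2179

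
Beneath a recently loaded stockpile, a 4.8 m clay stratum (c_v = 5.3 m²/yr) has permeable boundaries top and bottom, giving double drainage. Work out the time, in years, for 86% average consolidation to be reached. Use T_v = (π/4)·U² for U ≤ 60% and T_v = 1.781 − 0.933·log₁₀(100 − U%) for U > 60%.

t ≈ 0.773 years

Drainage path length: H_d = H/2 = 2.4 m (double drainage).
U > 60%: T_v = 1.781 − 0.933·log₁₀(100 − 86) = 0.71166.
t = T_v·H_d²/c_v = 0.71166×2.4²/5.3 = 0.7734 years.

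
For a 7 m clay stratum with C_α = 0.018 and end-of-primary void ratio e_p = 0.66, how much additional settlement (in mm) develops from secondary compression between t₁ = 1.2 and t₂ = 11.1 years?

S_s ≈ 73.3 mm

Secondary compression: S_s = C_α·H/(1+e_p)·log₁₀(t₂/t₁)
S_s = 0.018×7/(1+0.66)×log₁₀(11.1/1.2)
    = 0.0759 × 0.9661 = 0.07333 m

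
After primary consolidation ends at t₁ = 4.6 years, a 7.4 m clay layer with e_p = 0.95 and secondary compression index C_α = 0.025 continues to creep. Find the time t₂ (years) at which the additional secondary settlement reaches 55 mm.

S_s = C_α·H/(1+e_p)·log₁₀(t₂/t₁) ⇒ log₁₀(t₂/t₁) = S_s·(1+e_p)/(C_α·H).
log₁₀(t₂/t₁) = 0.055 × (1+0.95) / (0.025×7.4) = 0.5797
t₂ = t₁ × 10^0.5797 = 4.6 × 3.8 = 17.48 years

t₂ ≈ 17.5 years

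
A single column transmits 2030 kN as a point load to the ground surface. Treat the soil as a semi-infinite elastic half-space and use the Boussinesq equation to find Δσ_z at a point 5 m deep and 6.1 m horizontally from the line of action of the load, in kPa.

Δσ_z ≈ 3.97 kPa

Boussinesq vertical stress below a point load on an elastic half-space:
Δσ_z = 3P/(2πz²) · [1 + (r/z)²]^(−5/2)
r/z = 6.1/5 = 1.22; [1+(r/z)²]^(−5/2) = 0.10238.
Δσ_z = 3×2030/(2π×5²) × 0.10238 = 38.77 × 0.10238 = 3.969 kPa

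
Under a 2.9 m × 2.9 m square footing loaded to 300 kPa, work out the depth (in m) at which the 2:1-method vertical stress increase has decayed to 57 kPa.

2:1 spreading — at depth z the loaded area has grown by z in each plan dimension:
qB²/(B+z)² = Δσ_z ⇒ z = B(√(q/Δσ_z) − 1) = 2.9×(√(300/57) − 1) = 3.753 m

z ≈ 3.75 m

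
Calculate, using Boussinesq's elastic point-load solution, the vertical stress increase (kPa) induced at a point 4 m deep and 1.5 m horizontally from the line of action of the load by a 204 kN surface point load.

Boussinesq vertical stress below a point load on an elastic half-space:
Δσ_z = 3P/(2πz²) · [1 + (r/z)²]^(−5/2)
r/z = 1.5/4 = 0.375; [1+(r/z)²]^(−5/2) = 0.71969.
Δσ_z = 3×204/(2π×4²) × 0.71969 = 6.0877 × 0.71969 = 4.381 kPa

Δσ_z ≈ 4.38 kPa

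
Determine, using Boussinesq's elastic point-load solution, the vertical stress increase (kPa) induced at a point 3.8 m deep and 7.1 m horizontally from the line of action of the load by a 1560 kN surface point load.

Δσ_z ≈ 1.21 kPa

Boussinesq vertical stress below a point load on an elastic half-space:
Δσ_z = 3P/(2πz²) · [1 + (r/z)²]^(−5/2)
r/z = 7.1/3.8 = 1.8684; [1+(r/z)²]^(−5/2) = 0.023396.
Δσ_z = 3×1560/(2π×3.8²) × 0.023396 = 51.582 × 0.023396 = 1.207 kPa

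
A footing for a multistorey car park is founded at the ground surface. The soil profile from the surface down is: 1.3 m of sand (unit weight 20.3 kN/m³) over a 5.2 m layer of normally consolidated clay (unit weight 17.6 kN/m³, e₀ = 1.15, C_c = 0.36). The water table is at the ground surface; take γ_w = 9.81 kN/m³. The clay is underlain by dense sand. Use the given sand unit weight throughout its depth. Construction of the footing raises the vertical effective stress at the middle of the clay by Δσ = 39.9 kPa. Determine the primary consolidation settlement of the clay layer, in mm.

S_c ≈ 294 mm

Mid-depth of clay below the ground surface: z = 1.3 + 5.2/2 = 3.9 m.
Total vertical stress at mid-clay: σ_v = 20.3×1.3 + 17.6×2.6 = 72.15 kPa.
Pore pressure: u = 9.81×(3.9 − 0) = 38.259 kPa.
Initial effective stress: σ'_0 = σ_v − u = 72.15 − 38.259 = 33.891 kPa.
Final effective stress: σ'_f = σ'_0 + Δσ = 33.891 + 39.9 = 73.791 kPa.
Normally consolidated clay, so the full stress increment lies on the virgin compression line:
S_c = C_c·H/(1+e₀)·log₁₀(σ'_f/σ'_0) = 0.36×5.2/(1+1.15)×log₁₀(73.791/33.891)
    = 0.8707 × 0.33792 = 0.2942 m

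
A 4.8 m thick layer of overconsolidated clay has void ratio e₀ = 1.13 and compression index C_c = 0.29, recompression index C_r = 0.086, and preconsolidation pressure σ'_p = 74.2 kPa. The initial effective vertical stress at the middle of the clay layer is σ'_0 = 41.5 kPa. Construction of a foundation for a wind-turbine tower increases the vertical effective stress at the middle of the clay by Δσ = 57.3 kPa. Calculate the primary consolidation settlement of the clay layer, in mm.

S_c ≈ 130 mm

Final effective stress: σ'_f = 41.5 + 57.3 = 98.8 kPa.
σ'_f = 98.8 > σ'_p = 74.2 kPa, so the stress path crosses the preconsolidation pressure — recompression up to σ'_p, then virgin compression beyond:
S_c = H/(1+e₀)·[C_r·log₁₀(σ'_p/σ'_0) + C_c·log₁₀(σ'_f/σ'_p)]
    = 4.8/2.13 × [0.086×log₁₀(74.2/41.5) + 0.29×log₁₀(98.8/74.2)]
    = 2.2535 × [0.021703 + 0.036062] = 0.1302 m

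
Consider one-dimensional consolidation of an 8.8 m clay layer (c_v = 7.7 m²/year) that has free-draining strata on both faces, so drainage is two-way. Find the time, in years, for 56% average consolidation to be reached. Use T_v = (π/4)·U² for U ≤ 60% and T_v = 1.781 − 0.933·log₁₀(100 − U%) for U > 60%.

Drainage path length: H_d = H/2 = 4.4 m (double drainage).
U ≤ 60%: T_v = (π/4)·U² = (π/4)×0.56² = 0.2463.
t = T_v·H_d²/c_v = 0.2463×4.4²/7.7 = 0.6193 years.

t ≈ 0.619 years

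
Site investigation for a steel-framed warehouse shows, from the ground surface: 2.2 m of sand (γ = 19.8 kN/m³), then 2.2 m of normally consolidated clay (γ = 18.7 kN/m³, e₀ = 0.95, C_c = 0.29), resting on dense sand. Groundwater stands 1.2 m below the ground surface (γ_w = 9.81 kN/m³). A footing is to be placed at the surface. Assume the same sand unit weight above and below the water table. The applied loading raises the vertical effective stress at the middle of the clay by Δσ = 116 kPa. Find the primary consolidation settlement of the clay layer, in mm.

S_c ≈ 185 mm

Mid-depth of clay below the ground surface: z = 2.2 + 2.2/2 = 3.3 m.
Total vertical stress at mid-clay: σ_v = 19.8×2.2 + 18.7×1.1 = 64.13 kPa.
Pore pressure: u = 9.81×(3.3 − 1.2) = 20.601 kPa.
Initial effective stress: σ'_0 = σ_v − u = 64.13 − 20.601 = 43.529 kPa.
Final effective stress: σ'_f = σ'_0 + Δσ = 43.529 + 116 = 159.53 kPa.
Normally consolidated clay, so the full stress increment lies on the virgin compression line:
S_c = C_c·H/(1+e₀)·log₁₀(σ'_f/σ'_0) = 0.29×2.2/(1+0.95)×log₁₀(159.53/43.529)
    = 0.32718 × 0.56406 = 0.1845 m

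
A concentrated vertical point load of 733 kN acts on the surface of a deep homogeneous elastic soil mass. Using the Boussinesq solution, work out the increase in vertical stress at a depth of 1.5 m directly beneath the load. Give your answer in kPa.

Δσ_z ≈ 156 kPa

Boussinesq vertical stress below a point load on an elastic half-space:
Δσ_z = 3P/(2πz²) · [1 + (r/z)²]^(−5/2)
r/z = 0/1.5 = 0; [1+(r/z)²]^(−5/2) = 1.
Δσ_z = 3×733/(2π×1.5²) × 1 = 155.55 × 1 = 155.6 kPa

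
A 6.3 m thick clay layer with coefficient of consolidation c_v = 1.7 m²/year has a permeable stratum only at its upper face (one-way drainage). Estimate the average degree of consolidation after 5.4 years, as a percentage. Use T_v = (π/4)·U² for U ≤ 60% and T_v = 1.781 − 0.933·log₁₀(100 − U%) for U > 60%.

U ≈ 54.3 %

Drainage path length: H_d = H = 6.3 m (single drainage).
T_v = c_v·t/H_d² = 1.7×5.4/6.3² = 0.23129.
T_v = 0.23129 corresponds to the U ≤ 60% branch:
U = √(4T_v/π) = 0.5427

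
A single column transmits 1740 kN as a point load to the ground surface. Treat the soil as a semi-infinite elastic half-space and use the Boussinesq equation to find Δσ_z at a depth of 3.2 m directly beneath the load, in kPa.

Boussinesq vertical stress below a point load on an elastic half-space:
Δσ_z = 3P/(2πz²) · [1 + (r/z)²]^(−5/2)
r/z = 0/3.2 = 0; [1+(r/z)²]^(−5/2) = 1.
Δσ_z = 3×1740/(2π×3.2²) × 1 = 81.132 × 1 = 81.13 kPa

Δσ_z ≈ 81.1 kPa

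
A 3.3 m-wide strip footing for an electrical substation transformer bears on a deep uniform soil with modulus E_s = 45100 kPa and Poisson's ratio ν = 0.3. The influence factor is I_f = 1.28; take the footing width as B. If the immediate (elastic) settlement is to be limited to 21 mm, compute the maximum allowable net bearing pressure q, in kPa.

q ≈ 246 kPa

S_e = q·B·(1−ν²)/E_s · I_f  ⇒  q = S_e·E_s / (B·(1−ν²)·I_f).
q = 0.021 × 45100 / (3.3 × 0.91 × 1.28) = 246.4 kPa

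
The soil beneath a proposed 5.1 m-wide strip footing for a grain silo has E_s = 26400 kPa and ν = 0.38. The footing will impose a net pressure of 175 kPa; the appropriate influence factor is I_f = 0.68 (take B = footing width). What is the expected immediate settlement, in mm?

S_e ≈ 19.7 mm

Immediate (elastic) settlement: S_e = q·B·(1−ν²)/E_s · I_f.
S_e = 175 × 5.1 × (1 − 0.38²) / 26400 × 0.68
    = 175 × 5.1 × 0.8556 / 26400 × 0.68
    = 0.01967 m = 19.67 mm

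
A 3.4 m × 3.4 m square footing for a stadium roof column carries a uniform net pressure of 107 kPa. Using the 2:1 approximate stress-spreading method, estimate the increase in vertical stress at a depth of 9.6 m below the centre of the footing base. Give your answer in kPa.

By the 2:1 method the load spreads at 1 horizontal : 2 vertical, so at depth z the loaded area has grown by z in each plan dimension:
Δσ = qBL/((B+z)(L+z)) = 107×3.4×3.4/((3.4+9.6)(3.4+9.6)) = 7.3191 kPa

Δσ_z ≈ 7.32 kPa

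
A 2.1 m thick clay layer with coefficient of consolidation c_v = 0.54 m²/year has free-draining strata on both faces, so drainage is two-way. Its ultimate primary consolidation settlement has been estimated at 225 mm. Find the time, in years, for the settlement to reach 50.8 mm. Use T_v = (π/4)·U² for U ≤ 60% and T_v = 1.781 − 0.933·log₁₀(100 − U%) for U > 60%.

Drainage path length: H_d = H/2 = 1.05 m (double drainage).
U = S(t)/S_ult = 50.8/225 = 0.2258.
U ≤ 60%: T_v = (π/4)·U² = (π/4)×0.22578² = 0.040036.
t = T_v·H_d²/c_v = 0.040036×1.05²/0.54 = 0.08174 years.

t ≈ 0.0817 years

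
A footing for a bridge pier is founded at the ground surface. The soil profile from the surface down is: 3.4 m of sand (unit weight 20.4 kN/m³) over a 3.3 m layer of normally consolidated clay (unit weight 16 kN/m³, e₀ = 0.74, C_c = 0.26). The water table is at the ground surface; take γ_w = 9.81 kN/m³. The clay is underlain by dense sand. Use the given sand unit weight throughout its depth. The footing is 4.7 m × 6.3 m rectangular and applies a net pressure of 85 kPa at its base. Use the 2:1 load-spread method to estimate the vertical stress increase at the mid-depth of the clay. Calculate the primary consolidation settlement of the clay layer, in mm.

Mid-depth of clay below the ground surface: z = 3.4 + 3.3/2 = 5.05 m.
Total vertical stress at mid-clay: σ_v = 20.4×3.4 + 16×1.65 = 95.76 kPa.
Pore pressure: u = 9.81×(5.05 − 0) = 49.541 kPa.
Initial effective stress: σ'_0 = σ_v − u = 95.76 − 49.541 = 46.219 kPa.
Stress increase at mid-clay by the 2:1 spreading method:
Δσ = qBL/((B+z)(L+z)) = 85×4.7×6.3/((4.7+5.05)(6.3+5.05)) = 22.743 kPa
Final effective stress: σ'_f = σ'_0 + Δσ = 46.219 + 22.743 = 68.962 kPa.
Normally consolidated clay, so the full stress increment lies on the virgin compression line:
S_c = C_c·H/(1+e₀)·log₁₀(σ'_f/σ'_0) = 0.26×3.3/(1+0.74)×log₁₀(68.962/46.219)
    = 0.4931 × 0.17379 = 0.0857 m

S_c ≈ 85.7 mm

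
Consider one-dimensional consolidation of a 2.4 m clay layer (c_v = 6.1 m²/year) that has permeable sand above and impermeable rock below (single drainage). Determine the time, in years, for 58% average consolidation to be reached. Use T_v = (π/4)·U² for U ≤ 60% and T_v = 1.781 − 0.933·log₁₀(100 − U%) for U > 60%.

Drainage path length: H_d = H = 2.4 m (single drainage).
U ≤ 60%: T_v = (π/4)·U² = (π/4)×0.58² = 0.26421.
t = T_v·H_d²/c_v = 0.26421×2.4²/6.1 = 0.2495 years.

t ≈ 0.249 years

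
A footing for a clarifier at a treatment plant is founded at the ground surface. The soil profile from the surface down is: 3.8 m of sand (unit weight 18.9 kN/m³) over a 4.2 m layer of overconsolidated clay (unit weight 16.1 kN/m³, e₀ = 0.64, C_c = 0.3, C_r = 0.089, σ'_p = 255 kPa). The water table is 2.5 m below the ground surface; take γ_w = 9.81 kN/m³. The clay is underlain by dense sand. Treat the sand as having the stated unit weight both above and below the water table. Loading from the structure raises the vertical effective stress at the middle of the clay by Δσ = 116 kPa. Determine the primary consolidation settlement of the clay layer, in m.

S_c ≈ 0.0948 m

Mid-depth of clay below the ground surface: z = 3.8 + 4.2/2 = 5.9 m.
Total vertical stress at mid-clay: σ_v = 18.9×3.8 + 16.1×2.1 = 105.63 kPa.
Pore pressure: u = 9.81×(5.9 − 2.5) = 33.354 kPa.
Initial effective stress: σ'_0 = σ_v − u = 105.63 − 33.354 = 72.276 kPa.
Final effective stress: σ'_f = 72.276 + 116 = 188.28 kPa.
σ'_f = 188.28 ≤ σ'_p = 255 kPa, so the clay remains overconsolidated and only the recompression index applies:
S_c = C_r·H/(1+e₀)·log₁₀(σ'_f/σ'_0) = 0.089×4.2/1.64×log₁₀(188.28/72.276)
    = 0.22793 × 0.41581 = 0.09478 m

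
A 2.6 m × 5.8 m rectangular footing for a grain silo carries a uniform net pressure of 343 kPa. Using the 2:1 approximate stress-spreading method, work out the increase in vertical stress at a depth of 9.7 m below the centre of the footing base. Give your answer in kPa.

Δσ_z ≈ 27.1 kPa

By the 2:1 method the load spreads at 1 horizontal : 2 vertical, so at depth z the loaded area has grown by z in each plan dimension:
Δσ = qBL/((B+z)(L+z)) = 343×2.6×5.8/((2.6+9.7)(5.8+9.7)) = 27.131 kPa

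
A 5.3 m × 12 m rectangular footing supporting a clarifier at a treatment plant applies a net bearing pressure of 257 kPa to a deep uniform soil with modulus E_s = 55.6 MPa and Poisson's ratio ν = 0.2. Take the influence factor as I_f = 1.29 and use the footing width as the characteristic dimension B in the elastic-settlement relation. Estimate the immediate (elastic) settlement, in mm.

Immediate (elastic) settlement: S_e = q·B·(1−ν²)/E_s · I_f.
E_s = 55.6 MPa = 55600 kPa.
S_e = 257 × 5.3 × (1 − 0.2²) / 55600 × 1.29
    = 257 × 5.3 × 0.96 / 55600 × 1.29
    = 0.03034 m = 30.34 mm

S_e ≈ 30.3 mm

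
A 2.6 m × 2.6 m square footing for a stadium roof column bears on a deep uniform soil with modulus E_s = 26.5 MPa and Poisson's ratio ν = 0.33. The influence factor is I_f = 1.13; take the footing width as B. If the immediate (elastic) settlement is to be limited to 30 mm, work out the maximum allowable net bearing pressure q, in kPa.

q ≈ 304 kPa

E_s = 26.5 MPa = 26500 kPa.
S_e = q·B·(1−ν²)/E_s · I_f  ⇒  q = S_e·E_s / (B·(1−ν²)·I_f).
q = 0.03 × 26500 / (2.6 × 0.8911 × 1.13) = 303.7 kPa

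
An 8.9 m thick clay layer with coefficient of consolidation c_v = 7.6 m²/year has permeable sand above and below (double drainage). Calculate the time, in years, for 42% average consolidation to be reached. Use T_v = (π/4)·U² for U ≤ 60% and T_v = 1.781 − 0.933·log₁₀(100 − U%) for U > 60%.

t ≈ 0.361 years

Drainage path length: H_d = H/2 = 4.45 m (double drainage).
U ≤ 60%: T_v = (π/4)·U² = (π/4)×0.42² = 0.13854.
t = T_v·H_d²/c_v = 0.13854×4.45²/7.6 = 0.361 years.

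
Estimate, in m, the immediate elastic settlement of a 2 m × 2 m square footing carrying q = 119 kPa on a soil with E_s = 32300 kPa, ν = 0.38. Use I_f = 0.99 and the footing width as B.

S_e ≈ 0.00624 m

Immediate (elastic) settlement: S_e = q·B·(1−ν²)/E_s · I_f.
S_e = 119 × 2 × (1 − 0.38²) / 32300 × 0.99
    = 119 × 2 × 0.8556 / 32300 × 0.99
    = 0.006241 m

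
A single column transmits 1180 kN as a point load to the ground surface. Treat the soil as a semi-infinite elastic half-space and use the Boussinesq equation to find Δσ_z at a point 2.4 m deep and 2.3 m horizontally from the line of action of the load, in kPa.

Δσ_z ≈ 19.2 kPa

Boussinesq vertical stress below a point load on an elastic half-space:
Δσ_z = 3P/(2πz²) · [1 + (r/z)²]^(−5/2)
r/z = 2.3/2.4 = 0.95833; [1+(r/z)²]^(−5/2) = 0.19618.
Δσ_z = 3×1180/(2π×2.4²) × 0.19618 = 97.814 × 0.19618 = 19.19 kPa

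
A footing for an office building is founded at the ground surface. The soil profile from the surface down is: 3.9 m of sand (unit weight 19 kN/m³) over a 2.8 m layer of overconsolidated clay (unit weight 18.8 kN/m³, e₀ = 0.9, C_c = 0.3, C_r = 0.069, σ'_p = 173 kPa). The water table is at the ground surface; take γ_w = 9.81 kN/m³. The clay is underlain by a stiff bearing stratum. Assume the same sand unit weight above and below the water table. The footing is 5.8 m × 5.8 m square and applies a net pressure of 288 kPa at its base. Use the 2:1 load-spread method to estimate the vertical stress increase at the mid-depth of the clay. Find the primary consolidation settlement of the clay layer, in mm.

S_c ≈ 42.6 mm

Mid-depth of clay below the ground surface: z = 3.9 + 2.8/2 = 5.3 m.
Total vertical stress at mid-clay: σ_v = 19×3.9 + 18.8×1.4 = 100.42 kPa.
Pore pressure: u = 9.81×(5.3 − 0) = 51.993 kPa.
Initial effective stress: σ'_0 = σ_v − u = 100.42 − 51.993 = 48.427 kPa.
Stress increase at mid-clay by the 2:1 spreading method:
Δσ = qBL/((B+z)(L+z)) = 288×5.8×5.8/((5.8+5.3)(5.8+5.3)) = 78.633 kPa
Final effective stress: σ'_f = 48.427 + 78.633 = 127.06 kPa.
σ'_f = 127.06 ≤ σ'_p = 173 kPa, so the clay remains overconsolidated and only the recompression index applies:
S_c = C_r·H/(1+e₀)·log₁₀(σ'_f/σ'_0) = 0.069×2.8/1.9×log₁₀(127.06/48.427)
    = 0.10169 × 0.41892 = 0.0426 m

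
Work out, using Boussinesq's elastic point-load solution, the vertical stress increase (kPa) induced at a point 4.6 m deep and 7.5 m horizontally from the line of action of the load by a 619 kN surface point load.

Δσ_z ≈ 0.546 kPa

Boussinesq vertical stress below a point load on an elastic half-space:
Δσ_z = 3P/(2πz²) · [1 + (r/z)²]^(−5/2)
r/z = 7.5/4.6 = 1.6304; [1+(r/z)²]^(−5/2) = 0.039066.
Δσ_z = 3×619/(2π×4.6²) × 0.039066 = 13.967 × 0.039066 = 0.5456 kPa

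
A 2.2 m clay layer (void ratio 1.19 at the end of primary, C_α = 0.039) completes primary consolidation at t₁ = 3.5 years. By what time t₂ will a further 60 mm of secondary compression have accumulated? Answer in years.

t₂ ≈ 119 years

S_s = C_α·H/(1+e_p)·log₁₀(t₂/t₁) ⇒ log₁₀(t₂/t₁) = S_s·(1+e_p)/(C_α·H).
log₁₀(t₂/t₁) = 0.06 × (1+1.19) / (0.039×2.2) = 1.531
t₂ = t₁ × 10^1.531 = 3.5 × 34 = 119 years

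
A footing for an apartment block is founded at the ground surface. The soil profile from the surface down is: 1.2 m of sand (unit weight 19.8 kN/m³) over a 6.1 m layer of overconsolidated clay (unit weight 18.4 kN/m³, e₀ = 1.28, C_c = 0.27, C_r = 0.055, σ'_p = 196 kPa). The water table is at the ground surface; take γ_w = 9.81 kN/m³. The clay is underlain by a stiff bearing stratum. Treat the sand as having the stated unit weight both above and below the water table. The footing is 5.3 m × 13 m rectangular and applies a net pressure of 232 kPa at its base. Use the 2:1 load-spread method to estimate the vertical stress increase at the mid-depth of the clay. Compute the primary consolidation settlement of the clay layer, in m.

S_c ≈ 0.0808 m

Mid-depth of clay below the ground surface: z = 1.2 + 6.1/2 = 4.25 m.
Total vertical stress at mid-clay: σ_v = 19.8×1.2 + 18.4×3.05 = 79.88 kPa.
Pore pressure: u = 9.81×(4.25 − 0) = 41.693 kPa.
Initial effective stress: σ'_0 = σ_v − u = 79.88 − 41.693 = 38.187 kPa.
Stress increase at mid-clay by the 2:1 spreading method:
Δσ = qBL/((B+z)(L+z)) = 232×5.3×13/((5.3+4.25)(13+4.25)) = 97.032 kPa
Final effective stress: σ'_f = 38.187 + 97.032 = 135.22 kPa.
σ'_f = 135.22 ≤ σ'_p = 196 kPa, so the clay remains overconsolidated and only the recompression index applies:
S_c = C_r·H/(1+e₀)·log₁₀(σ'_f/σ'_0) = 0.055×6.1/2.28×log₁₀(135.22/38.187)
    = 0.14715 × 0.54913 = 0.0808 m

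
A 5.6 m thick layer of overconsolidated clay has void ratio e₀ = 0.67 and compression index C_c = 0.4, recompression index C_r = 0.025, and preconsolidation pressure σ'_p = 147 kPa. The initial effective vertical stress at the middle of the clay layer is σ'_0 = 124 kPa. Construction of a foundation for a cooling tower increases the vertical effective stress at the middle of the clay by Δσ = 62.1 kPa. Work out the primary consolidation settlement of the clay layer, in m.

S_c ≈ 0.144 m

Final effective stress: σ'_f = 124 + 62.1 = 186.1 kPa.
σ'_f = 186.1 > σ'_p = 147 kPa, so the stress path crosses the preconsolidation pressure — recompression up to σ'_p, then virgin compression beyond:
S_c = H/(1+e₀)·[C_r·log₁₀(σ'_p/σ'_0) + C_c·log₁₀(σ'_f/σ'_p)]
    = 5.6/1.67 × [0.025×log₁₀(147/124) + 0.4×log₁₀(186.1/147)]
    = 3.3533 × [0.0018474 + 0.040972] = 0.1436 m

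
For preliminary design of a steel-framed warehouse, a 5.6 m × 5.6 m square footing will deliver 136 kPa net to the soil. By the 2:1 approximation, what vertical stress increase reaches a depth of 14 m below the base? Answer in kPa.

By the 2:1 method the load spreads at 1 horizontal : 2 vertical, so at depth z the loaded area has grown by z in each plan dimension:
Δσ = qBL/((B+z)(L+z)) = 136×5.6×5.6/((5.6+14)(5.6+14)) = 11.102 kPa

Δσ_z ≈ 11.1 kPa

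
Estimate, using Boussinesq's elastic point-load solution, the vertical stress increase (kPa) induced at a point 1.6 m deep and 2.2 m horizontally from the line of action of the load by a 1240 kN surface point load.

Boussinesq vertical stress below a point load on an elastic half-space:
Δσ_z = 3P/(2πz²) · [1 + (r/z)²]^(−5/2)
r/z = 2.2/1.6 = 1.375; [1+(r/z)²]^(−5/2) = 0.070392.
Δσ_z = 3×1240/(2π×1.6²) × 0.070392 = 231.27 × 0.070392 = 16.28 kPa

Δσ_z ≈ 16.3 kPa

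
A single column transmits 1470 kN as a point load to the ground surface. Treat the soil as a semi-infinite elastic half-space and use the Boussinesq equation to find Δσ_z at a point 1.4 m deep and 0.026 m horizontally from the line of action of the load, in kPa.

Δσ_z ≈ 358 kPa

Boussinesq vertical stress below a point load on an elastic half-space:
Δσ_z = 3P/(2πz²) · [1 + (r/z)²]^(−5/2)
r/z = 0.026/1.4 = 0.018571; [1+(r/z)²]^(−5/2) = 0.99914.
Δσ_z = 3×1470/(2π×1.4²) × 0.99914 = 358.1 × 0.99914 = 357.8 kPa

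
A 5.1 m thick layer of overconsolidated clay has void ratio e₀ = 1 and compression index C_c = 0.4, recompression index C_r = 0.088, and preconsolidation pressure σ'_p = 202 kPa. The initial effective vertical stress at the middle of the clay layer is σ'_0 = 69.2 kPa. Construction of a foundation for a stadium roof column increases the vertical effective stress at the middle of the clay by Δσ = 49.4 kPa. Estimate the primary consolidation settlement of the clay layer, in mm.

S_c ≈ 52.5 mm

Final effective stress: σ'_f = 69.2 + 49.4 = 118.6 kPa.
σ'_f = 118.6 ≤ σ'_p = 202 kPa, so the clay remains overconsolidated and only the recompression index applies:
S_c = C_r·H/(1+e₀)·log₁₀(σ'_f/σ'_0) = 0.088×5.1/2×log₁₀(118.6/69.2)
    = 0.2244 × 0.23398 = 0.05251 m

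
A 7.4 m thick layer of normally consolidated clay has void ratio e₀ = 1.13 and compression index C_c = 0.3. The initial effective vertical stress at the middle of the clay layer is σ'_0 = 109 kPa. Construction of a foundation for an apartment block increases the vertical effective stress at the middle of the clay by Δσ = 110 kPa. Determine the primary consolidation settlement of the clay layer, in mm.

S_c ≈ 316 mm

Final effective stress: σ'_f = σ'_0 + Δσ = 109 + 110 = 219 kPa.
Normally consolidated clay, so the full stress increment lies on the virgin compression line:
S_c = C_c·H/(1+e₀)·log₁₀(σ'_f/σ'_0) = 0.3×7.4/(1+1.13)×log₁₀(219/109)
    = 1.0423 × 0.30302 = 0.3158 m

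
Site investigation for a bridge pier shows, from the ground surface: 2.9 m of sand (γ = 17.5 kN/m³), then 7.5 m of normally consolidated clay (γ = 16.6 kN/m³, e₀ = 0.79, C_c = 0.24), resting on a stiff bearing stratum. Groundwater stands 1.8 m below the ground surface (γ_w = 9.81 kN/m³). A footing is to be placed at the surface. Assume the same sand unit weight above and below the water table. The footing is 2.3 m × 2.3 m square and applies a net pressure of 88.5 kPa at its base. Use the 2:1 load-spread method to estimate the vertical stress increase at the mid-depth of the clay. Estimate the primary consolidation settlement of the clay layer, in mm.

Mid-depth of clay below the ground surface: z = 2.9 + 7.5/2 = 6.65 m.
Total vertical stress at mid-clay: σ_v = 17.5×2.9 + 16.6×3.75 = 113 kPa.
Pore pressure: u = 9.81×(6.65 − 1.8) = 47.578 kPa.
Initial effective stress: σ'_0 = σ_v − u = 113 − 47.578 = 65.422 kPa.
Stress increase at mid-clay by the 2:1 spreading method:
Δσ = qBL/((B+z)(L+z)) = 88.5×2.3×2.3/((2.3+6.65)(2.3+6.65)) = 5.8446 kPa
Final effective stress: σ'_f = σ'_0 + Δσ = 65.422 + 5.8446 = 71.267 kPa.
Normally consolidated clay, so the full stress increment lies on the virgin compression line:
S_c = C_c·H/(1+e₀)·log₁₀(σ'_f/σ'_0) = 0.24×7.5/(1+0.79)×log₁₀(71.267/65.422)
    = 1.0056 × 0.037165 = 0.03737 m

S_c ≈ 37.4 mm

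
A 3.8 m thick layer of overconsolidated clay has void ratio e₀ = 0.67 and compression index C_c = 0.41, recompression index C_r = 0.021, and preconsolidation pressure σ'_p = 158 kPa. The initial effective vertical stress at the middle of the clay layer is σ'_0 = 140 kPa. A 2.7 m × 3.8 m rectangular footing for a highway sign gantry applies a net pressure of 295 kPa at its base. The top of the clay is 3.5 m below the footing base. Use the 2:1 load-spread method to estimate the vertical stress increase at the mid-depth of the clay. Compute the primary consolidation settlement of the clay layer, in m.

S_c ≈ 0.0567 m

Mid-depth of clay below the footing base: z = 3.5 + 3.8/2 = 5.4 m.
Stress increase at mid-clay by the 2:1 spreading method:
Δσ = qBL/((B+z)(L+z)) = 295×2.7×3.8/((2.7+5.4)(3.8+5.4)) = 40.616 kPa
Final effective stress: σ'_f = 140 + 40.616 = 180.62 kPa.
σ'_f = 180.62 > σ'_p = 158 kPa, so the stress path crosses the preconsolidation pressure — recompression up to σ'_p, then virgin compression beyond:
S_c = H/(1+e₀)·[C_r·log₁₀(σ'_p/σ'_0) + C_c·log₁₀(σ'_f/σ'_p)]
    = 3.8/1.67 × [0.021×log₁₀(158/140) + 0.41×log₁₀(180.62/158)]
    = 2.2754 × [0.0011031 + 0.023825] = 0.05672 m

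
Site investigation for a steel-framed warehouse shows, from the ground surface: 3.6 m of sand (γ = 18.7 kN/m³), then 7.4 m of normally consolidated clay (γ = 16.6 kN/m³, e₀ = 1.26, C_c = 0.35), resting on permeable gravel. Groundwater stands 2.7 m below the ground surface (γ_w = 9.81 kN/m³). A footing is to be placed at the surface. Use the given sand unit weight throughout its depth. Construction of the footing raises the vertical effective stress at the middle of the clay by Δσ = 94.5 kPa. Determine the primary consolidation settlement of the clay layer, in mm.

Mid-depth of clay below the ground surface: z = 3.6 + 7.4/2 = 7.3 m.
Total vertical stress at mid-clay: σ_v = 18.7×3.6 + 16.6×3.7 = 128.74 kPa.
Pore pressure: u = 9.81×(7.3 − 2.7) = 45.126 kPa.
Initial effective stress: σ'_0 = σ_v − u = 128.74 − 45.126 = 83.614 kPa.
Final effective stress: σ'_f = σ'_0 + Δσ = 83.614 + 94.5 = 178.11 kPa.
Normally consolidated clay, so the full stress increment lies on the virgin compression line:
S_c = C_c·H/(1+e₀)·log₁₀(σ'_f/σ'_0) = 0.35×7.4/(1+1.26)×log₁₀(178.11/83.614)
    = 1.146 × 0.32841 = 0.3764 m

S_c ≈ 376 mm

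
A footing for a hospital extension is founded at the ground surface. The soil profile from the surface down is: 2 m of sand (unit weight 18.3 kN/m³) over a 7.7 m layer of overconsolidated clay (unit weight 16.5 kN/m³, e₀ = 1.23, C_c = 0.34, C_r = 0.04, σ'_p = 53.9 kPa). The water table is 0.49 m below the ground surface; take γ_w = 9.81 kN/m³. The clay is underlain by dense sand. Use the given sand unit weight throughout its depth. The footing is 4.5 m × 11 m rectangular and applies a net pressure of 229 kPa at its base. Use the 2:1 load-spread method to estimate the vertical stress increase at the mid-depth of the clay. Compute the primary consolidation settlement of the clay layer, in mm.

Mid-depth of clay below the ground surface: z = 2 + 7.7/2 = 5.85 m.
Total vertical stress at mid-clay: σ_v = 18.3×2 + 16.5×3.85 = 100.12 kPa.
Pore pressure: u = 9.81×(5.85 − 0.49) = 52.582 kPa.
Initial effective stress: σ'_0 = σ_v − u = 100.12 − 52.582 = 47.538 kPa.
Stress increase at mid-clay by the 2:1 spreading method:
Δσ = qBL/((B+z)(L+z)) = 229×4.5×11/((4.5+5.85)(11+5.85)) = 64.998 kPa
Final effective stress: σ'_f = 47.538 + 64.998 = 112.54 kPa.
σ'_f = 112.54 > σ'_p = 53.9 kPa, so the stress path crosses the preconsolidation pressure — recompression up to σ'_p, then virgin compression beyond:
S_c = H/(1+e₀)·[C_r·log₁₀(σ'_p/σ'_0) + C_c·log₁₀(σ'_f/σ'_p)]
    = 7.7/2.23 × [0.04×log₁₀(53.9/47.538) + 0.34×log₁₀(112.54/53.9)]
    = 3.4529 × [0.0021819 + 0.1087] = 0.3829 m

S_c ≈ 383 mm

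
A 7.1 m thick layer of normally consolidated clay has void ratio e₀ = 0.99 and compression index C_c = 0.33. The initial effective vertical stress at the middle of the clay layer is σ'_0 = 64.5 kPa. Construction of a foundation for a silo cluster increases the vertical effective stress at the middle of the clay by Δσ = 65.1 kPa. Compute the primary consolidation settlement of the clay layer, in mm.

Final effective stress: σ'_f = σ'_0 + Δσ = 64.5 + 65.1 = 129.6 kPa.
Normally consolidated clay, so the full stress increment lies on the virgin compression line:
S_c = C_c·H/(1+e₀)·log₁₀(σ'_f/σ'_0) = 0.33×7.1/(1+0.99)×log₁₀(129.6/64.5)
    = 1.1774 × 0.30305 = 0.3568 m

S_c ≈ 357 mm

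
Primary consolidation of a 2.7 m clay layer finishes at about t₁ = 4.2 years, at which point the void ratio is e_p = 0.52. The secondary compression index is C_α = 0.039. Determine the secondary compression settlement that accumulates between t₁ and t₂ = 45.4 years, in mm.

S_s ≈ 71.6 mm

Secondary compression: S_s = C_α·H/(1+e_p)·log₁₀(t₂/t₁)
S_s = 0.039×2.7/(1+0.52)×log₁₀(45.4/4.2)
    = 0.06928 × 1.034 = 0.07162 m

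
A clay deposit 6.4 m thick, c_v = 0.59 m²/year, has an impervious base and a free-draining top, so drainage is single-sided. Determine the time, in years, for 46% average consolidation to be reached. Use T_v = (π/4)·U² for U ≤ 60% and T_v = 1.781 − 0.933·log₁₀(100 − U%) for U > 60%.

Drainage path length: H_d = H = 6.4 m (single drainage).
U ≤ 60%: T_v = (π/4)·U² = (π/4)×0.46² = 0.16619.
t = T_v·H_d²/c_v = 0.16619×6.4²/0.59 = 11.54 years.

t ≈ 11.5 years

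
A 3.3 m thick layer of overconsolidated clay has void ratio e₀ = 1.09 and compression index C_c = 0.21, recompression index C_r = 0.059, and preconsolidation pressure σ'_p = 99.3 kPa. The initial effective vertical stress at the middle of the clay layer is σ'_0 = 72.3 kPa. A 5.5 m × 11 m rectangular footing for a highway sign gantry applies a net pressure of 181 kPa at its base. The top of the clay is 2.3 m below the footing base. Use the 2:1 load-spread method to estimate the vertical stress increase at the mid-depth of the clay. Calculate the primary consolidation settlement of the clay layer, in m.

Mid-depth of clay below the footing base: z = 2.3 + 3.3/2 = 3.95 m.
Stress increase at mid-clay by the 2:1 spreading method:
Δσ = qBL/((B+z)(L+z)) = 181×5.5×11/((5.5+3.95)(11+3.95)) = 77.511 kPa
Final effective stress: σ'_f = 72.3 + 77.511 = 149.81 kPa.
σ'_f = 149.81 > σ'_p = 99.3 kPa, so the stress path crosses the preconsolidation pressure — recompression up to σ'_p, then virgin compression beyond:
S_c = H/(1+e₀)·[C_r·log₁₀(σ'_p/σ'_0) + C_c·log₁₀(σ'_f/σ'_p)]
    = 3.3/2.09 × [0.059×log₁₀(99.3/72.3) + 0.21×log₁₀(149.81/99.3)]
    = 1.5789 × [0.0081308 + 0.037504] = 0.07205 m

S_c ≈ 0.0721 m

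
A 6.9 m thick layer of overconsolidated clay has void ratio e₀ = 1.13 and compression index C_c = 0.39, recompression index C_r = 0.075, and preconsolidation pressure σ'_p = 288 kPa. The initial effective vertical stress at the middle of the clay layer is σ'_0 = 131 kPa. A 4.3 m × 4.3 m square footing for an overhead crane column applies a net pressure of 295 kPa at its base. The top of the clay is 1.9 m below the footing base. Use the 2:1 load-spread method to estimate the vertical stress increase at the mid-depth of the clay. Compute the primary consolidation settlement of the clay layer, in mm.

S_c ≈ 39 mm

Mid-depth of clay below the footing base: z = 1.9 + 6.9/2 = 5.35 m.
Stress increase at mid-clay by the 2:1 spreading method:
Δσ = qBL/((B+z)(L+z)) = 295×4.3×4.3/((4.3+5.35)(4.3+5.35)) = 58.574 kPa
Final effective stress: σ'_f = 131 + 58.574 = 189.57 kPa.
σ'_f = 189.57 ≤ σ'_p = 288 kPa, so the clay remains overconsolidated and only the recompression index applies:
S_c = C_r·H/(1+e₀)·log₁₀(σ'_f/σ'_0) = 0.075×6.9/2.13×log₁₀(189.57/131)
    = 0.24295 × 0.1605 = 0.03899 m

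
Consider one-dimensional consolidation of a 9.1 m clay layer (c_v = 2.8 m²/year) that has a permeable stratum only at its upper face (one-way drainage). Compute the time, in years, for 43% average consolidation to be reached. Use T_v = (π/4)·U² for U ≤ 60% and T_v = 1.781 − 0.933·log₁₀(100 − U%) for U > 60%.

t ≈ 4.29 years

Drainage path length: H_d = H = 9.1 m (single drainage).
U ≤ 60%: T_v = (π/4)·U² = (π/4)×0.43² = 0.14522.
t = T_v·H_d²/c_v = 0.14522×9.1²/2.8 = 4.295 years.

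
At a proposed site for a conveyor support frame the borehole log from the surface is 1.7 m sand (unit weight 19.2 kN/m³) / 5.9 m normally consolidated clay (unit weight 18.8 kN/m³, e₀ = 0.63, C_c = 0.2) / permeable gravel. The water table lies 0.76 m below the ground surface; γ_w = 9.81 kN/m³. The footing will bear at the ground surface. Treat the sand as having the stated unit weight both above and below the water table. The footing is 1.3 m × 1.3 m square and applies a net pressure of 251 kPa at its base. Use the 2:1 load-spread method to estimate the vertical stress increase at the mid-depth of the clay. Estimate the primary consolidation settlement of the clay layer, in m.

Mid-depth of clay below the ground surface: z = 1.7 + 5.9/2 = 4.65 m.
Total vertical stress at mid-clay: σ_v = 19.2×1.7 + 18.8×2.95 = 88.1 kPa.
Pore pressure: u = 9.81×(4.65 − 0.76) = 38.161 kPa.
Initial effective stress: σ'_0 = σ_v − u = 88.1 − 38.161 = 49.939 kPa.
Stress increase at mid-clay by the 2:1 spreading method:
Δσ = qBL/((B+z)(L+z)) = 251×1.3×1.3/((1.3+4.65)(1.3+4.65)) = 11.982 kPa
Final effective stress: σ'_f = σ'_0 + Δσ = 49.939 + 11.982 = 61.921 kPa.
Normally consolidated clay, so the full stress increment lies on the virgin compression line:
S_c = C_c·H/(1+e₀)·log₁₀(σ'_f/σ'_0) = 0.2×5.9/(1+0.63)×log₁₀(61.921/49.939)
    = 0.72393 × 0.093398 = 0.06761 m

S_c ≈ 0.0676 m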